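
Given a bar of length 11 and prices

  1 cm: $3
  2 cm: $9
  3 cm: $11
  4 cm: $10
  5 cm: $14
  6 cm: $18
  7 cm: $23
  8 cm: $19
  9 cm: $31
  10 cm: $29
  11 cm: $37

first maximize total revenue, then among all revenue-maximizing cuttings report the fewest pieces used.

6

Build r[k] bottom-up: r[k] = max over allowed piece i of (p[i] + r[k−i]).
r[1] = 3
r[2] = max(3+3, 9+0) = 9
r[3] = max(3+9, 9+3, 11+0) = 12
r[4] = max(3+12, 9+9, 11+3, 10+0) = 18
r[5] = max(3+18, 9+12, 11+9, 10+3, 14+0) = 21
r[6] = max(3+21, 9+18, 11+12, 10+9, 14+3, 18+0) = 27
r[7] = max(3+27, 9+21, 11+18, …, 18+3, 23+0) = 30
r[8] = max(3+30, 9+27, 11+21, …, 23+3, 19+0) = 36
r[9] = max(3+36, 9+30, 11+27, …, 19+3, 31+0) = 39
r[10] = max(3+39, 9+36, 11+30, …, 31+3, 29+0) = 45
r[11] = max(3+45, 9+39, 11+36, …, 29+3, 37+0) = 48
Maximum revenue is $48.
Now minimize piece count subject to staying optimal: for each k, pieces[k] = 1 + min over i with p[i]+r[k−i]=r[k] of pieces[k−i].
pieces[8] = 4
pieces[9] = 5
pieces[10] = 5
pieces[11] = 6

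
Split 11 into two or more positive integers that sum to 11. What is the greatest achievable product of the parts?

54

Let m[k] be the best product for length k (with at least one cut). For each first piece i, the rest contributes max(k−i, m[k−i]).
m[2] = 1·max(1,0) = 1·1 = 1
m[3] = 1·max(2,1) = 1·2 = 2
m[4] = 2·max(2,1) = 2·2 = 4
m[5] = 2·max(3,2) = 2·3 = 6
m[6] = 3·max(3,2) = 3·3 = 9
m[7] = 2·max(5,6) = 2·6 = 12
m[8] = 2·max(6,9) = 2·9 = 18
m[9] = 3·max(6,9) = 3·9 = 27
m[10] = 2·max(8,18) = 2·18 = 36
m[11] = 2·max(9,27) = 2·27 = 54
One optimal split: 3 + 3 + 3 + 2; product 3·3·3·2 = 54.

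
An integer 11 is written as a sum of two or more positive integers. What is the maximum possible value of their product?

Define g[k] = max over 1≤i<k of i · max(k−i, g[k−i]); the inner max lets the remainder stay uncut if that's better.
g[2] = 1×max(1,0) = 1×1 = 1
g[3] = 1×max(2,1) = 1×2 = 2
g[4] = 2×max(2,1) = 2×2 = 4
g[5] = 2×max(3,2) = 2×3 = 6
g[6] = 3×max(3,2) = 3×3 = 9
g[7] = 2×max(5,6) = 2×6 = 12
g[8] = 2×max(6,9) = 2×9 = 18
g[9] = 3×max(6,9) = 3×9 = 27
g[10] = 2×max(8,18) = 2×18 = 36
g[11] = 2×max(9,27) = 2×27 = 54
One optimal split: 3 + 3 + 3 + 2; product 3×3×3×2 = 54.

54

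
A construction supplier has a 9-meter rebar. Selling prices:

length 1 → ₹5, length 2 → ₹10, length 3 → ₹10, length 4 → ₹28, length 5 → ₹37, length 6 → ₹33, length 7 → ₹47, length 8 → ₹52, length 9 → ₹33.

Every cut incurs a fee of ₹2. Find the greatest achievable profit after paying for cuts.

Build net[k] bottom-up: net[k] = max over allowed piece i of (p[i] + net[k−i]) − 2 per cut.
net[1] = 5
net[2] = max(5+5-2, 10+0) = 10
net[3] = max(5+10-2, 10+5-2, 10+0) = 13
net[4] = max(5+13-2, 10+10-2, 10+5-2, 28+0) = 28
net[5] = max(5+28-2, 10+13-2, 10+10-2, 28+5-2, 37+0) = 37
net[6] = max(5+37-2, 10+28-2, 10+13-2, 28+10-2, 37+5-2, 33+0) = 40
net[7] = max(5+40-2, 10+37-2, 10+28-2, …, 33+5-2, 47+0) = 47
net[8] = max(5+47-2, 10+40-2, 10+37-2, …, 47+5-2, 52+0) = 54
net[9] = max(5+54-2, 10+47-2, 10+40-2, …, 52+5-2, 33+0) = 63
One optimal plan: pieces 5 + 4 (1 cut) → ₹65 − ₹2 = ₹63.

63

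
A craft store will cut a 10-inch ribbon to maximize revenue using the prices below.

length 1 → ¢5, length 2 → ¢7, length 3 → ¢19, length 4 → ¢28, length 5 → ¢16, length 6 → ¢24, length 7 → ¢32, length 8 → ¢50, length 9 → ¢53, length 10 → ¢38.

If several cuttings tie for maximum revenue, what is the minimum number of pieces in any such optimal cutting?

Build r[k] bottom-up: r[k] = max over allowed piece i of (p[i] + r[k−i]).
r[1] = 5
r[2] = max(5+5, 7+0) = 10
r[3] = max(5+10, 7+5, 19+0) = 19
r[4] = max(5+19, 7+10, 19+5, 28+0) = 28
r[5] = max(5+28, 7+19, 19+10, 28+5, 16+0) = 33
r[6] = max(5+33, 7+28, 19+19, 28+10, 16+5, 24+0) = 38
r[7] = max(5+38, 7+33, 19+28, …, 24+5, 32+0) = 47
r[8] = max(5+47, 7+38, 19+33, …, 32+5, 50+0) = 56
r[9] = max(5+56, 7+47, 19+38, …, 50+5, 53+0) = 61
r[10] = max(5+61, 7+56, 19+47, …, 53+5, 38+0) = 66
Maximum revenue is ¢66.
Now minimize piece count subject to staying optimal: for each k, pieces[k] = 1 + min over i with p[i]+r[k−i]=r[k] of pieces[k−i].
pieces[7] = 2
pieces[8] = 2
pieces[9] = 3
pieces[10] = 3

3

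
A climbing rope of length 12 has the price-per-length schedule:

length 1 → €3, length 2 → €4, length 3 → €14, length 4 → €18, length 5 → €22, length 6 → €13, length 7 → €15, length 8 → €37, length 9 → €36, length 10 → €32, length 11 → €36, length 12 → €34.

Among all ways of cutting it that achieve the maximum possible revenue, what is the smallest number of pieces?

Build r[k] bottom-up: r[k] = max over allowed piece i of (p[i] + r[k−i]).
r[1] = 3
r[2] = max(3+3, 4+0) = 6
r[3] = max(3+6, 4+3, 14+0) = 14
r[4] = max(3+14, 4+6, 14+3, 18+0) = 18
r[5] = max(3+18, 4+14, 14+6, 18+3, 22+0) = 22
r[6] = max(3+22, 4+18, 14+14, 18+6, 22+3, 13+0) = 28
r[7] = max(3+28, 4+22, 14+18, …, 13+3, 15+0) = 32
r[8] = max(3+32, 4+28, 14+22, …, 15+3, 37+0) = 37
r[9] = max(3+37, 4+32, 14+28, …, 37+3, 36+0) = 42
r[10] = max(3+42, 4+37, 14+32, …, 36+3, 32+0) = 46
r[11] = max(3+46, 4+42, 14+37, …, 32+3, 36+0) = 51
r[12] = max(3+51, 4+46, 14+42, …, 36+3, 34+0) = 56
Maximum revenue is €56.
Now minimize piece count subject to staying optimal: for each k, pieces[k] = 1 + min over i with p[i]+r[k−i]=r[k] of pieces[k−i].
pieces[9] = 3
pieces[10] = 3
pieces[11] = 2
pieces[12] = 4

4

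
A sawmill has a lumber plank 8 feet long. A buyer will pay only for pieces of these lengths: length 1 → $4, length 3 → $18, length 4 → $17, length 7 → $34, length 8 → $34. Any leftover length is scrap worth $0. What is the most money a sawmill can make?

44

Let r[k] be the best obtainable value from length k. For each k, try every first piece i and keep the best of price[i] + r[k−i].
r[1] = 4
r[2] = 8  (first piece 1, then r[1]=4)
r[3] = 18
r[4] = 22  (first piece 1, then r[3]=18)
r[5] = 26  (first piece 1, then r[4]=22)
r[6] = 36  (first piece 3, then r[3]=18)
r[7] = 40  (first piece 1, then r[6]=36)
r[8] = 44  (first piece 1, then r[7]=40)
One optimal cutting: 3 + 3 + 1 + 1 → $44.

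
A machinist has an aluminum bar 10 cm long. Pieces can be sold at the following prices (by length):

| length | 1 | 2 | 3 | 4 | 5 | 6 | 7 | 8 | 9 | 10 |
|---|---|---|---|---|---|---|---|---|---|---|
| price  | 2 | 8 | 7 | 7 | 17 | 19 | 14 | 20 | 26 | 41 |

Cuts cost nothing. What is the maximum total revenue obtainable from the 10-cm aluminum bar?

Consider every possible first cut. best[k] is the best of p[i]+best[k−i] over all sellable i≤k.
best[1] = 2
best[2] = max(2+2, 8+0) = 8
best[3] = max(2+8, 8+2, 7+0) = 10
best[4] = max(2+10, 8+8, 7+2, 7+0) = 16
best[5] = max(2+16, 8+10, 7+8, 7+2, 17+0) = 18
best[6] = max(2+18, 8+16, 7+10, 7+8, 17+2, 19+0) = 24
best[7] = max(2+24, 8+18, 7+16, …, 19+2, 14+0) = 26
best[8] = max(2+26, 8+24, 7+18, …, 14+2, 20+0) = 32
best[9] = max(2+32, 8+26, 7+24, …, 20+2, 26+0) = 34
best[10] = max(2+34, 8+32, 7+26, …, 26+2, 41+0) = 41
Best is to sell the whole 10-cm piece uncut for $41.

41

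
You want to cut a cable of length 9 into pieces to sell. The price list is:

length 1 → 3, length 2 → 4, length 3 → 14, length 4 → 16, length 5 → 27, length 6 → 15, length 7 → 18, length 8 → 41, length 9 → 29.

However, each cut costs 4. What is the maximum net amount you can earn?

Let v[k] be the best obtainable value from length k. For each k, try every first piece i and keep the best of price[i] + v[k−i] minus the 4 cut fee when i<k.
v[1] = 3
v[2] = max(3+3-4, 4+0) = 4
v[3] = max(3+4-4, 4+3-4, 14+0) = 14
v[4] = max(3+14-4, 4+4-4, 14+3-4, 16+0) = 16
v[5] = max(3+16-4, 4+14-4, 14+4-4, 16+3-4, 27+0) = 27
v[6] = max(3+27-4, 4+16-4, 14+14-4, 16+4-4, 27+3-4, 15+0) = 26
v[7] = max(3+26-4, 4+27-4, 14+16-4, …, 15+3-4, 18+0) = 27
v[8] = max(3+27-4, 4+26-4, 14+27-4, …, 18+3-4, 41+0) = 41
v[9] = max(3+41-4, 4+27-4, 14+26-4, …, 41+3-4, 29+0) = 40
One optimal plan: pieces 8 + 1 (1 cut) → 44 − 4 = 40.

40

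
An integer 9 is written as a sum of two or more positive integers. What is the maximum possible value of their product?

Define f[k] = max over 1≤i<k of i · max(k−i, f[k−i]); the inner max lets the remainder stay uncut if that's better.
f[2] = 1×max(1,0) = 1×1 = 1
f[3] = max(1×2, 2×1) = 2
f[4] = max(1×3, 2×2, 3×1) = 4
f[5] = max(1×4, 2×3, 3×2, 4×1) = 6
f[6] = max(1×6, 2×4, 3×3, 4×2, 5×1) = 9
f[7] = max(1×9, 2×6, 3×4, 4×3, 5×2, 6×1) = 12
f[8] = max(1×12, 2×9, 3×6, …, 6×2, 7×1) = 18
f[9] = max(1×18, 2×12, 3×9, …, 7×2, 8×1) = 27
One optimal split: 3 + 3 + 3; product 3×3×3 = 27.

27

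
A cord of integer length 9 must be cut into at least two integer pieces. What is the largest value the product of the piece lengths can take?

27

Fill prod[k] for k=2..9: at each k try every first piece i and multiply by the better of (k−i) uncut or prod[k−i].
prod[2] = 1×max(1,0) = 1×1 = 1
prod[3] = max(1×2, 2×1) = 2
prod[4] = max(1×3, 2×2, 3×1) = 4
prod[5] = max(1×4, 2×3, 3×2, 4×1) = 6
prod[6] = max(1×6, 2×4, 3×3, 4×2, 5×1) = 9
prod[7] = max(1×9, 2×6, 3×4, 4×3, 5×2, 6×1) = 12
prod[8] = max(1×12, 2×9, 3×6, …, 6×2, 7×1) = 18
prod[9] = max(1×18, 2×12, 3×9, …, 7×2, 8×1) = 27
One optimal split: 3 + 3 + 3; product 3×3×3 = 27.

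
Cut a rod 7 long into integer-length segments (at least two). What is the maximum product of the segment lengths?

12

Fill f[k] for k=2..7: at each k try every first piece i and multiply by the better of (k−i) uncut or f[k−i].
f[2] = 1·max(1,0) = 1·1 = 1
f[3] = 1·max(2,1) = 1·2 = 2
f[4] = 2·max(2,1) = 2·2 = 4
f[5] = 2·max(3,2) = 2·3 = 6
f[6] = 3·max(3,2) = 3·3 = 9
f[7] = 2·max(5,6) = 2·6 = 12
One optimal split: 3 + 2 + 2; product 3·2·2 = 12.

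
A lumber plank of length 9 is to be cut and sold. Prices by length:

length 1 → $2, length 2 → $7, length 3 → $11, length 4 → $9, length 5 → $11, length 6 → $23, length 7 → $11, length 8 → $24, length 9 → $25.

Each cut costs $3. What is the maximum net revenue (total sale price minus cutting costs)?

Let r[k] be the best obtainable value from length k. For each k, try every first piece i and keep the best of price[i] + r[k−i] minus the 3 cut fee when i<k.
r[1] = 2
r[2] = max(2+2-3, 7+0) = 7
r[3] = max(2+7-3, 7+2-3, 11+0) = 11
r[4] = max(2+11-3, 7+7-3, 11+2-3, 9+0) = 11
r[5] = max(2+11-3, 7+11-3, 11+7-3, 9+2-3, 11+0) = 15
r[6] = max(2+15-3, 7+11-3, 11+11-3, 9+7-3, 11+2-3, 23+0) = 23
r[7] = max(2+23-3, 7+15-3, 11+11-3, …, 23+2-3, 11+0) = 22
r[8] = max(2+22-3, 7+23-3, 11+15-3, …, 11+2-3, 24+0) = 27
r[9] = max(2+27-3, 7+22-3, 11+23-3, …, 24+2-3, 25+0) = 31
One optimal plan: pieces 6 + 3 (1 cut) → $34 − $3 = $31.

31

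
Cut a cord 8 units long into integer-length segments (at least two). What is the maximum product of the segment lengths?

Fill f[k] for k=2..8: at each k try every first piece i and multiply by the better of (k−i) uncut or f[k−i].
f[2] = 1×max(1,0) = 1×1 = 1
f[3] = 1×max(2,1) = 1×2 = 2
f[4] = 2×max(2,1) = 2×2 = 4
f[5] = 2×max(3,2) = 2×3 = 6
f[6] = 3×max(3,2) = 3×3 = 9
f[7] = 2×max(5,6) = 2×6 = 12
f[8] = 2×max(6,9) = 2×9 = 18
One optimal split: 3 + 3 + 2; product 3×3×2 = 18.

18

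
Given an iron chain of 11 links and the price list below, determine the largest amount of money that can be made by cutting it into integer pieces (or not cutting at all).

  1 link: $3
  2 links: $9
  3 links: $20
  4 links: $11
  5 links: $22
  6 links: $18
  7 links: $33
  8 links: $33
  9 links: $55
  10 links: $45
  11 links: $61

Consider every possible first cut. R[k] is the best of p[i]+R[k−i] over all sellable i≤k.
R[1] = 3
R[2] = 9
R[3] = 20
R[4] = 23  (first piece 1, then R[3]=20)
R[5] = 29  (first piece 2, then R[3]=20)
R[6] = 40  (first piece 3, then R[3]=20)
R[7] = 43  (first piece 1, then R[6]=40)
R[8] = 49  (first piece 2, then R[6]=40)
R[9] = 60  (first piece 3, then R[6]=40)
R[10] = 63  (first piece 1, then R[9]=60)
R[11] = 69  (first piece 2, then R[9]=60)
One optimal cutting: 3 + 3 + 3 + 2 → $20 + $20 + $20 + $9 = $69.

69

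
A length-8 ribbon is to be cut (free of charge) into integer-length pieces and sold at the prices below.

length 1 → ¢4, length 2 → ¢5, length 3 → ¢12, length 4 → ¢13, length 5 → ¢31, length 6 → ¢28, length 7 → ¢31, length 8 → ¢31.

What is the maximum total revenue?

43

Build r[k] bottom-up: r[k] = max over allowed piece i of (p[i] + r[k−i]).
r[1] = 4
r[2] = max(4+4, 5+0) = 8
r[3] = max(4+8, 5+4, 12+0) = 12
r[4] = max(4+12, 5+8, 12+4, 13+0) = 16
r[5] = max(4+16, 5+12, 12+8, 13+4, 31+0) = 31
r[6] = max(4+31, 5+16, 12+12, 13+8, 31+4, 28+0) = 35
r[7] = max(4+35, 5+31, 12+16, …, 28+4, 31+0) = 39
r[8] = max(4+39, 5+35, 12+31, …, 31+4, 31+0) = 43
One optimal cutting: 5 + 1 + 1 + 1 → ¢31 + ¢4 + ¢4 + ¢4 = ¢43.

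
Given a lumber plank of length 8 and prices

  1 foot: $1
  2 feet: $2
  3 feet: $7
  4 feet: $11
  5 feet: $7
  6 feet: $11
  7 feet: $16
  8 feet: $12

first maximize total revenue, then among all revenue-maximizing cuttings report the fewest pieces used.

Build r[k] bottom-up: r[k] = max over allowed piece i of (p[i] + r[k−i]).
r[1] = 1
r[2] = max(1+1, 2+0) = 2
r[3] = max(1+2, 2+1, 7+0) = 7
r[4] = max(1+7, 2+2, 7+1, 11+0) = 11
r[5] = max(1+11, 2+7, 7+2, 11+1, 7+0) = 12
r[6] = max(1+12, 2+11, 7+7, 11+2, 7+1, 11+0) = 14
r[7] = max(1+14, 2+12, 7+11, …, 11+1, 16+0) = 18
r[8] = max(1+18, 2+14, 7+12, …, 16+1, 12+0) = 22
Maximum revenue is $22.
Now minimize piece count subject to staying optimal: for each k, pieces[k] = 1 + min over i with p[i]+r[k−i]=r[k] of pieces[k−i].
pieces[5] = 2
pieces[6] = 2
pieces[7] = 2
pieces[8] = 2

2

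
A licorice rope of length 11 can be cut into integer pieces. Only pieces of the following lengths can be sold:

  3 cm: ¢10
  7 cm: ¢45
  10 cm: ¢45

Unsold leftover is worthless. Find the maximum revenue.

Let r[k] be the best obtainable value from length k. For each k, try every first piece i and keep the best of price[i] + r[k−i].
r[1] = 0
r[2] = 0
r[3] = 10
r[4] = 10
r[5] = 10
r[6] = 20  (first piece 3, then r[3]=10)
r[7] = max(10+10, 45+0) = 45
r[8] = max(10+10, 45+0) = 45
r[9] = max(10+20, 45+0) = 45
r[10] = max(10+45, 45+10, 45+0) = 55
r[11] = max(10+45, 45+10, 45+0) = 55
One optimal cutting: pieces 7 + 3 with 1 cm of scrap → ¢55.

55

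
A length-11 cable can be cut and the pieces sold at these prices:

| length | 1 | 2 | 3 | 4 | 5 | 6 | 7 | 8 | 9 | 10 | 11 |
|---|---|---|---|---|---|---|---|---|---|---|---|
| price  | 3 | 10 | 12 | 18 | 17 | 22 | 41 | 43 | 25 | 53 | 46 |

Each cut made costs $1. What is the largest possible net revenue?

59

Consider every possible first cut. net[k] is the best of p[i]+net[k−i] over all sellable i≤k, charging 1 whenever i<k.
net[1] = 3
net[2] = max(3+3-1, 10+0) = 10
net[3] = max(3+10-1, 10+3-1, 12+0) = 12
net[4] = max(3+12-1, 10+10-1, 12+3-1, 18+0) = 19
net[5] = max(3+19-1, 10+12-1, 12+10-1, 18+3-1, 17+0) = 21
net[6] = max(3+21-1, 10+19-1, 12+12-1, 18+10-1, 17+3-1, 22+0) = 28
net[7] = max(3+28-1, 10+21-1, 12+19-1, …, 22+3-1, 41+0) = 41
net[8] = max(3+41-1, 10+28-1, 12+21-1, …, 41+3-1, 43+0) = 43
net[9] = max(3+43-1, 10+41-1, 12+28-1, …, 43+3-1, 25+0) = 50
net[10] = max(3+50-1, 10+43-1, 12+41-1, …, 25+3-1, 53+0) = 53
net[11] = max(3+53-1, 10+50-1, 12+43-1, …, 53+3-1, 46+0) = 59
One optimal plan: pieces 7 + 2 + 2 (2 cuts) → $61 − $2 = $59.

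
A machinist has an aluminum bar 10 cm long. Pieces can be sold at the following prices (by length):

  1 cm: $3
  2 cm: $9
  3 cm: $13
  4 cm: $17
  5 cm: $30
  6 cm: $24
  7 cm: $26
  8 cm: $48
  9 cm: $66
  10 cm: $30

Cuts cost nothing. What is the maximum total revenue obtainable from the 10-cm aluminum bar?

69

Build R[k] bottom-up: R[k] = max over allowed piece i of (p[i] + R[k−i]).
R[1] = 3
R[2] = max(3+3, 9+0) = 9
R[3] = max(3+9, 9+3, 13+0) = 13
R[4] = max(3+13, 9+9, 13+3, 17+0) = 18
R[5] = max(3+18, 9+13, 13+9, 17+3, 30+0) = 30
R[6] = max(3+30, 9+18, 13+13, 17+9, 30+3, 24+0) = 33
R[7] = max(3+33, 9+30, 13+18, …, 24+3, 26+0) = 39
R[8] = max(3+39, 9+33, 13+30, …, 26+3, 48+0) = 48
R[9] = max(3+48, 9+39, 13+33, …, 48+3, 66+0) = 66
R[10] = max(3+66, 9+48, 13+39, …, 66+3, 30+0) = 69
One optimal cutting: 9 + 1 → $66 + $3 = $69.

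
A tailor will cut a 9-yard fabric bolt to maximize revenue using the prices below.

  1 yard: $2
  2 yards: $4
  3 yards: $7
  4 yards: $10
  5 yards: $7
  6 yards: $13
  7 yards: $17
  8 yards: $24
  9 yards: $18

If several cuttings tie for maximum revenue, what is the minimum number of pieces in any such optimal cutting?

Build r[k] bottom-up: r[k] = max over allowed piece i of (p[i] + r[k−i]).
r[1] = 2
r[2] = max(2+2, 4+0) = 4
r[3] = max(2+4, 4+2, 7+0) = 7
r[4] = max(2+7, 4+4, 7+2, 10+0) = 10
r[5] = max(2+10, 4+7, 7+4, 10+2, 7+0) = 12
r[6] = max(2+12, 4+10, 7+7, 10+4, 7+2, 13+0) = 14
r[7] = max(2+14, 4+12, 7+10, …, 13+2, 17+0) = 17
r[8] = max(2+17, 4+14, 7+12, …, 17+2, 24+0) = 24
r[9] = max(2+24, 4+17, 7+14, …, 24+2, 18+0) = 26
Maximum revenue is $26.
Now minimize piece count subject to staying optimal: for each k, pieces[k] = 1 + min over i with p[i]+r[k−i]=r[k] of pieces[k−i].
pieces[6] = 2
pieces[7] = 1
pieces[8] = 1
pieces[9] = 2

2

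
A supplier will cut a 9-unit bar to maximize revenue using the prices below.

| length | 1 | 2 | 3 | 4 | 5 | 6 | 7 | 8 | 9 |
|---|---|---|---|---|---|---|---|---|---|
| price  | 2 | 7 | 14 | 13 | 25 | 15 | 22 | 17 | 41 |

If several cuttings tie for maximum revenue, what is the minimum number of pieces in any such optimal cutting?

Let r[k] be the best obtainable value from length k. For each k, try every first piece i and keep the best of price[i] + r[k−i].
r[1] = 2
r[2] = 7
r[3] = 14
r[4] = 16  (first piece 1, then r[3]=14)
r[5] = 25
r[6] = 28  (first piece 3, then r[3]=14)
r[7] = 32  (first piece 2, then r[5]=25)
r[8] = 39  (first piece 3, then r[5]=25)
r[9] = 42  (first piece 3, then r[6]=28)
Maximum revenue is 42.
Now minimize piece count subject to staying optimal: for each k, pieces[k] = 1 + min over i with p[i]+r[k−i]=r[k] of pieces[k−i].
pieces[6] = 2
pieces[7] = 2
pieces[8] = 2
pieces[9] = 3

3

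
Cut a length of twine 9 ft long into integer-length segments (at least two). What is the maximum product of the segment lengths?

27

Define m[k] = max over 1≤i<k of i · max(k−i, m[k−i]); the inner max lets the remainder stay uncut if that's better.
m[2] = 1×max(1,0) = 1×1 = 1
m[3] = max(1×2, 2×1) = 2
m[4] = max(1×3, 2×2, 3×1) = 4
m[5] = max(1×4, 2×3, 3×2, 4×1) = 6
m[6] = max(1×6, 2×4, 3×3, 4×2, 5×1) = 9
m[7] = max(1×9, 2×6, 3×4, 4×3, 5×2, 6×1) = 12
m[8] = max(1×12, 2×9, 3×6, …, 6×2, 7×1) = 18
m[9] = max(1×18, 2×12, 3×9, …, 7×2, 8×1) = 27
One optimal split: 3 + 3 + 3; product 3×3×3 = 27.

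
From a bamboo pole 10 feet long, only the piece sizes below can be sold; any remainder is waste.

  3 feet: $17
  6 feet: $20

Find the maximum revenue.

Consider every possible first cut. f[k] is the best of p[i]+f[k−i] over all sellable i≤k.
f[1] = 0
f[2] = 0
f[3] = 17
f[4] = 17
f[5] = 17
f[6] = max(17+17, 20+0) = 34
f[7] = max(17+17, 20+0) = 34
f[8] = max(17+17, 20+0) = 34
f[9] = max(17+34, 20+17) = 51
f[10] = max(17+34, 20+17) = 51
One optimal cutting: pieces 3 + 3 + 3 with 1 foot of scrap → $51.

51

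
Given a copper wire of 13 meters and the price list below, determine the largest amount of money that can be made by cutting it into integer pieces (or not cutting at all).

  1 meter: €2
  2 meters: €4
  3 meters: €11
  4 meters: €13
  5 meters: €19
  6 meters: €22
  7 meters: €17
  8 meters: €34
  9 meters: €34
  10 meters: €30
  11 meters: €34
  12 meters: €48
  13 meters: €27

53

Build best[k] bottom-up: best[k] = max over allowed piece i of (p[i] + best[k−i]).
best[1] = 2
best[2] = max(2+2, 4+0) = 4
best[3] = max(2+4, 4+2, 11+0) = 11
best[4] = max(2+11, 4+4, 11+2, 13+0) = 13
best[5] = max(2+13, 4+11, 11+4, 13+2, 19+0) = 19
best[6] = max(2+19, 4+13, 11+11, 13+4, 19+2, 22+0) = 22
best[7] = max(2+22, 4+19, 11+13, …, 22+2, 17+0) = 24
best[8] = max(2+24, 4+22, 11+19, …, 17+2, 34+0) = 34
best[9] = max(2+34, 4+24, 11+22, …, 34+2, 34+0) = 36
best[10] = max(2+36, 4+34, 11+24, …, 34+2, 30+0) = 38
best[11] = max(2+38, 4+36, 11+34, …, 30+2, 34+0) = 45
best[12] = max(2+45, 4+38, 11+36, …, 34+2, 48+0) = 48
best[13] = max(2+48, 4+45, 11+38, …, 48+2, 27+0) = 53
One optimal cutting: 8 + 5 → €34 + €19 = €53.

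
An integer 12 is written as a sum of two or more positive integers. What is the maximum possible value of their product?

81

Let prod[k] be the best product for length k (with at least one cut). For each first piece i, the rest contributes max(k−i, prod[k−i]).
Small cases: prod[2]=1, prod[3]=2, prod[4]=4, prod[5]=6, prod[6]=9.
prod[7] = 2×max(5,6) = 2×6 = 12
prod[8] = 2×max(6,9) = 2×9 = 18
prod[9] = 3×max(6,9) = 3×9 = 27
prod[10] = 2×max(8,18) = 2×18 = 36
prod[11] = 2×max(9,27) = 2×27 = 54
prod[12] = 3×max(9,27) = 3×27 = 81
One optimal split: 3 + 3 + 3 + 3; product 3×3×3×3 = 81.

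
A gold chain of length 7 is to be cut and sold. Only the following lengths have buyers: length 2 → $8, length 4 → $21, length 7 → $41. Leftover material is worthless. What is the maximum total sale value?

Build f[k] bottom-up: f[k] = max over allowed piece i of (p[i] + f[k−i]).
f[1] = 0
f[2] = 8
f[3] = 8
f[4] = 21
f[5] = 21
f[6] = 29  (first piece 2, then f[4]=21)
f[7] = 41
One optimal cutting: 7 → $41.

41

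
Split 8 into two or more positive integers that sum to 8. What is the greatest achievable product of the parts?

18

Let m[k] be the best product for length k (with at least one cut). For each first piece i, the rest contributes max(k−i, m[k−i]).
m[2] = 1×max(1,0) = 1×1 = 1
m[3] = 1×max(2,1) = 1×2 = 2
m[4] = 2×max(2,1) = 2×2 = 4
m[5] = 2×max(3,2) = 2×3 = 6
m[6] = 3×max(3,2) = 3×3 = 9
m[7] = 2×max(5,6) = 2×6 = 12
m[8] = 2×max(6,9) = 2×9 = 18
One optimal split: 3 + 3 + 2; product 3×3×2 = 18.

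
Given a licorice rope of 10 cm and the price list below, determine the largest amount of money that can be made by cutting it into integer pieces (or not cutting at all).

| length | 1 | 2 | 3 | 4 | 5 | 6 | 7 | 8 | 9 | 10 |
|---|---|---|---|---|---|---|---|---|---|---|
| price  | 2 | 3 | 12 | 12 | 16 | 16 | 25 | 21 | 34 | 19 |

38

Let R[k] be the best obtainable value from length k. For each k, try every first piece i and keep the best of price[i] + R[k−i].
R[1] = 2
R[2] = max(2+2, 3+0) = 4
R[3] = max(2+4, 3+2, 12+0) = 12
R[4] = max(2+12, 3+4, 12+2, 12+0) = 14
R[5] = max(2+14, 3+12, 12+4, 12+2, 16+0) = 16
R[6] = max(2+16, 3+14, 12+12, 12+4, 16+2, 16+0) = 24
R[7] = max(2+24, 3+16, 12+14, …, 16+2, 25+0) = 26
R[8] = max(2+26, 3+24, 12+16, …, 25+2, 21+0) = 28
R[9] = max(2+28, 3+26, 12+24, …, 21+2, 34+0) = 36
R[10] = max(2+36, 3+28, 12+26, …, 34+2, 19+0) = 38
One optimal cutting: 3 + 3 + 3 + 1 → ¢12 + ¢12 + ¢12 + ¢2 = ¢38.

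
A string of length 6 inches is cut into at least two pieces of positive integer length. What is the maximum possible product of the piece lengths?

Let prod[k] be the best product for length k (with at least one cut). For each first piece i, the rest contributes max(k−i, prod[k−i]).
prod[2] = 1·max(1,0) = 1·1 = 1
prod[3] = 1·max(2,1) = 1·2 = 2
prod[4] = 2·max(2,1) = 2·2 = 4
prod[5] = 2·max(3,2) = 2·3 = 6
prod[6] = 3·max(3,2) = 3·3 = 9
One optimal split: 3 + 3; product 3·3 = 9.

9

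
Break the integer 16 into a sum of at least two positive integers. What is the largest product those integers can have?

324

Fill prod[k] for k=2..16: at each k try every first piece i and multiply by the better of (k−i) uncut or prod[k−i].
prod[2] = 1*max(1,0) = 1*1 = 1
prod[3] = max(1*2, 2*1) = 2
prod[4] = max(1*3, 2*2, 3*1) = 4
prod[5] = max(1*4, 2*3, 3*2, 4*1) = 6
prod[6] = max(1*6, 2*4, 3*3, 4*2, 5*1) = 9
prod[7] = max(1*9, 2*6, 3*4, 4*3, 5*2, 6*1) = 12
prod[8] = max(1*12, 2*9, 3*6, …, 6*2, 7*1) = 18
prod[9] = max(1*18, 2*12, 3*9, …, 7*2, 8*1) = 27
prod[10] = max(1*27, 2*18, 3*12, …, 8*2, 9*1) = 36
prod[11] = max(1*36, 2*27, 3*18, …, 9*2, 10*1) = 54
prod[12] = max(1*54, 2*36, 3*27, …, 10*2, 11*1) = 81
prod[13] = max(1*81, 2*54, 3*36, …, 11*2, 12*1) = 108
prod[14] = max(1*108, 2*81, 3*54, …, 12*2, 13*1) = 162
prod[15] = max(1*162, 2*108, 3*81, …, 13*2, 14*1) = 243
prod[16] = max(1*243, 2*162, 3*108, …, 14*2, 15*1) = 324
One optimal split: 3 + 3 + 3 + 3 + 2 + 2; product 3*3*3*3*2*2 = 324.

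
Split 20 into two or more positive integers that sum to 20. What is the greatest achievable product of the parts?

1458

Fill f[k] for k=2..20: at each k try every first piece i and multiply by the better of (k−i) uncut or f[k−i].
f[2] = 1×max(1,0) = 1×1 = 1
f[3] = 1×max(2,1) = 1×2 = 2
f[4] = 2×max(2,1) = 2×2 = 4
f[5] = 2×max(3,2) = 2×3 = 6
f[6] = 3×max(3,2) = 3×3 = 9
f[7] = 2×max(5,6) = 2×6 = 12
f[8] = 2×max(6,9) = 2×9 = 18
f[9] = 3×max(6,9) = 3×9 = 27
f[10] = 2×max(8,18) = 2×18 = 36
f[11] = 2×max(9,27) = 2×27 = 54
f[12] = 3×max(9,27) = 3×27 = 81
f[13] = 2×max(11,54) = 2×54 = 108
f[14] = 2×max(12,81) = 2×81 = 162
f[15] = 3×max(12,81) = 3×81 = 243
f[16] = 2×max(14,162) = 2×162 = 324
f[17] = 2×max(15,243) = 2×243 = 486
f[18] = 3×max(15,243) = 3×243 = 729
f[19] = 2×max(17,486) = 2×486 = 972
f[20] = 2×max(18,729) = 2×729 = 1458
One optimal split: 3 + 3 + 3 + 3 + 3 + 3 + 2; product 3×3×3×3×3×3×2 = 1458.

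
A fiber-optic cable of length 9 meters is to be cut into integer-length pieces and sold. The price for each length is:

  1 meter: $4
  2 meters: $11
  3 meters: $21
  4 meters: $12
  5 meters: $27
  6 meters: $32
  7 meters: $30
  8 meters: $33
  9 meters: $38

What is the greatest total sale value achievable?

63

Let best[k] be the best obtainable value from length k. For each k, try every first piece i and keep the best of price[i] + best[k−i].
best[1] = 4
best[2] = max(4+4, 11+0) = 11
best[3] = max(4+11, 11+4, 21+0) = 21
best[4] = max(4+21, 11+11, 21+4, 12+0) = 25
best[5] = max(4+25, 11+21, 21+11, 12+4, 27+0) = 32
best[6] = max(4+32, 11+25, 21+21, 12+11, 27+4, 32+0) = 42
best[7] = max(4+42, 11+32, 21+25, …, 32+4, 30+0) = 46
best[8] = max(4+46, 11+42, 21+32, …, 30+4, 33+0) = 53
best[9] = max(4+53, 11+46, 21+42, …, 33+4, 38+0) = 63
One optimal cutting: 3 + 3 + 3 → $21 + $21 + $21 = $63.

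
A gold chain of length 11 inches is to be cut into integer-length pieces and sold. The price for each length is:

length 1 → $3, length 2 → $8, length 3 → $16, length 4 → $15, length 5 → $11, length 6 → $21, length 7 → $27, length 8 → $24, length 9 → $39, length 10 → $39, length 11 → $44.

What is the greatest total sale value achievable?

Let best[k] be the best obtainable value from length k. For each k, try every first piece i and keep the best of price[i] + best[k−i].
best[1] = 3
best[2] = max(3+3, 8+0) = 8
best[3] = max(3+8, 8+3, 16+0) = 16
best[4] = max(3+16, 8+8, 16+3, 15+0) = 19
best[5] = max(3+19, 8+16, 16+8, 15+3, 11+0) = 24
best[6] = max(3+24, 8+19, 16+16, 15+8, 11+3, 21+0) = 32
best[7] = max(3+32, 8+24, 16+19, …, 21+3, 27+0) = 35
best[8] = max(3+35, 8+32, 16+24, …, 27+3, 24+0) = 40
best[9] = max(3+40, 8+35, 16+32, …, 24+3, 39+0) = 48
best[10] = max(3+48, 8+40, 16+35, …, 39+3, 39+0) = 51
best[11] = max(3+51, 8+48, 16+40, …, 39+3, 44+0) = 56
One optimal cutting: 3 + 3 + 3 + 2 → $16 + $16 + $16 + $8 = $56.

56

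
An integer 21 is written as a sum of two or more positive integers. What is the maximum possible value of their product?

2187

Let prod[k] be the best product for length k (with at least one cut). For each first piece i, the rest contributes max(k−i, prod[k−i]).
prod[2] = 1·max(1,0) = 1·1 = 1
prod[3] = max(1·2, 2·1) = 2
prod[4] = max(1·3, 2·2, 3·1) = 4
prod[5] = max(1·4, 2·3, 3·2, 4·1) = 6
prod[6] = max(1·6, 2·4, 3·3, 4·2, 5·1) = 9
prod[7] = max(1·9, 2·6, 3·4, 4·3, 5·2, 6·1) = 12
prod[8] = max(1·12, 2·9, 3·6, …, 6·2, 7·1) = 18
prod[9] = max(1·18, 2·12, 3·9, …, 7·2, 8·1) = 27
prod[10] = max(1·27, 2·18, 3·12, …, 8·2, 9·1) = 36
prod[11] = max(1·36, 2·27, 3·18, …, 9·2, 10·1) = 54
prod[12] = max(1·54, 2·36, 3·27, …, 10·2, 11·1) = 81
prod[13] = max(1·81, 2·54, 3·36, …, 11·2, 12·1) = 108
prod[14] = max(1·108, 2·81, 3·54, …, 12·2, 13·1) = 162
prod[15] = max(1·162, 2·108, 3·81, …, 13·2, 14·1) = 243
prod[16] = max(1·243, 2·162, 3·108, …, 14·2, 15·1) = 324
prod[17] = max(1·324, 2·243, 3·162, …, 15·2, 16·1) = 486
prod[18] = max(1·486, 2·324, 3·243, …, 16·2, 17·1) = 729
prod[19] = max(1·729, 2·486, 3·324, …, 17·2, 18·1) = 972
prod[20] = max(1·972, 2·729, 3·486, …, 18·2, 19·1) = 1458
prod[21] = max(1·1458, 2·972, 3·729, …, 19·2, 20·1) = 2187
One optimal split: 3 + 3 + 3 + 3 + 3 + 3 + 3; product 3·3·3·3·3·3·3 = 2187.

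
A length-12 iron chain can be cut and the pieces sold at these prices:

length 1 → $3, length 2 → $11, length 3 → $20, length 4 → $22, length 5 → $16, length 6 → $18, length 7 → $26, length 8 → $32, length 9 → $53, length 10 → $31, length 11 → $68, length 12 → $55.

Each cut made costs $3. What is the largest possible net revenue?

71

Consider every possible first cut. net[k] is the best of p[i]+net[k−i] over all sellable i≤k, charging 3 whenever i<k.
net[1] = 3
net[2] = 11
net[3] = 20
net[4] = 22
net[5] = 28  (first piece 2, then net[3]=20)
net[6] = 37  (first piece 3, then net[3]=20)
net[7] = 39  (first piece 3, then net[4]=22)
net[8] = 45  (first piece 2, then net[6]=37)
net[9] = 54  (first piece 3, then net[6]=37)
net[10] = 56  (first piece 3, then net[7]=39)
net[11] = 68
net[12] = 71  (first piece 3, then net[9]=54)
One optimal plan: pieces 3 + 3 + 3 + 3 (3 cuts) → $80 − $9 = $71.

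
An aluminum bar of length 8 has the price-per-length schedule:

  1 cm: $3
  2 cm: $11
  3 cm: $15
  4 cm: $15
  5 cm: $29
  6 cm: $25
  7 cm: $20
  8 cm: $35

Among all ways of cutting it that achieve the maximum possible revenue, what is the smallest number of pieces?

Consider every possible first cut. r[k] is the best of p[i]+r[k−i] over all sellable i≤k.
r[1] = 3
r[2] = 11
r[3] = 15
r[4] = 22  (first piece 2, then r[2]=11)
r[5] = 29
r[6] = 33  (first piece 2, then r[4]=22)
r[7] = 40  (first piece 2, then r[5]=29)
r[8] = 44  (first piece 2, then r[6]=33)
Maximum revenue is $44.
Now minimize piece count subject to staying optimal: for each k, pieces[k] = 1 + min over i with p[i]+r[k−i]=r[k] of pieces[k−i].
pieces[5] = 1
pieces[6] = 3
pieces[7] = 2
pieces[8] = 2

2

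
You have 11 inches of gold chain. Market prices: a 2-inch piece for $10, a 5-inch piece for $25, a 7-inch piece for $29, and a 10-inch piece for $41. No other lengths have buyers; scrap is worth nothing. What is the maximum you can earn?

55

Consider every possible first cut. best[k] is the best of p[i]+best[k−i] over all sellable i≤k.
best[1] = 0
best[2] = 10
best[3] = 10
best[4] = 20  (first piece 2, then best[2]=10)
best[5] = 25
best[6] = 30  (first piece 2, then best[4]=20)
best[7] = 35  (first piece 2, then best[5]=25)
best[8] = 40  (first piece 2, then best[6]=30)
best[9] = 45  (first piece 2, then best[7]=35)
best[10] = 50  (first piece 2, then best[8]=40)
best[11] = 55  (first piece 2, then best[9]=45)
One optimal cutting: 5 + 2 + 2 + 2 → $55.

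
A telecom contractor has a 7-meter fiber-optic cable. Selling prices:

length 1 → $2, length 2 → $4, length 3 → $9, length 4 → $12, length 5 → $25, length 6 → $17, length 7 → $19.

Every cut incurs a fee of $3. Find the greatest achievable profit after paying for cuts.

26

Let net[k] be the best obtainable value from length k. For each k, try every first piece i and keep the best of price[i] + net[k−i] minus the 3 cut fee when i<k.
net[1] = 2
net[2] = max(2+2-3, 4+0) = 4
net[3] = max(2+4-3, 4+2-3, 9+0) = 9
net[4] = max(2+9-3, 4+4-3, 9+2-3, 12+0) = 12
net[5] = max(2+12-3, 4+9-3, 9+4-3, 12+2-3, 25+0) = 25
net[6] = max(2+25-3, 4+12-3, 9+9-3, 12+4-3, 25+2-3, 17+0) = 24
net[7] = max(2+24-3, 4+25-3, 9+12-3, …, 17+2-3, 19+0) = 26
One optimal plan: pieces 5 + 2 (1 cut) → $29 − $3 = $26.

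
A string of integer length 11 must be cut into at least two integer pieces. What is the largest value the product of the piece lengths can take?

Fill g[k] for k=2..11: at each k try every first piece i and multiply by the better of (k−i) uncut or g[k−i].
g[2] = 1*max(1,0) = 1*1 = 1
g[3] = 1*max(2,1) = 1*2 = 2
g[4] = 2*max(2,1) = 2*2 = 4
g[5] = 2*max(3,2) = 2*3 = 6
g[6] = 3*max(3,2) = 3*3 = 9
g[7] = 2*max(5,6) = 2*6 = 12
g[8] = 2*max(6,9) = 2*9 = 18
g[9] = 3*max(6,9) = 3*9 = 27
g[10] = 2*max(8,18) = 2*18 = 36
g[11] = 2*max(9,27) = 2*27 = 54
One optimal split: 3 + 3 + 3 + 2; product 3*3*3*2 = 54.

54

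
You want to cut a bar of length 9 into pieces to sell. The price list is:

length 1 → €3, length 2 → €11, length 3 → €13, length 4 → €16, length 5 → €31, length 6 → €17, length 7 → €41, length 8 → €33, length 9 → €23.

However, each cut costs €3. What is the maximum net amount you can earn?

Build net[k] bottom-up: net[k] = max over allowed piece i of (p[i] + net[k−i]) − 3 per cut.
net[1] = 3
net[2] = 11
net[3] = 13
net[4] = 19  (first piece 2, then net[2]=11)
net[5] = 31
net[6] = 31  (first piece 1, then net[5]=31)
net[7] = 41
net[8] = 41  (first piece 1, then net[7]=41)
net[9] = 49  (first piece 2, then net[7]=41)
One optimal plan: pieces 7 + 2 (1 cut) → €52 − €3 = €49.

49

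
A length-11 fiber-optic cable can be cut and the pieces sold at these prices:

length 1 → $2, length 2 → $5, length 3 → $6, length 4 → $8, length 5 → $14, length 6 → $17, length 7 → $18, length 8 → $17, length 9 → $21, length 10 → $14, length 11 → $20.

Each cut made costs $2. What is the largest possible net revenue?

29

Consider every possible first cut. v[k] is the best of p[i]+v[k−i] over all sellable i≤k, charging 2 whenever i<k.
v[1] = 2
v[2] = 5
v[3] = 6
v[4] = 8  (first piece 2, then v[2]=5)
v[5] = 14
v[6] = 17
v[7] = 18
v[8] = 20  (first piece 2, then v[6]=17)
v[9] = 21  (first piece 2, then v[7]=18)
v[10] = 26  (first piece 5, then v[5]=14)
v[11] = 29  (first piece 5, then v[6]=17)
One optimal plan: pieces 6 + 5 (1 cut) → $31 − $2 = $29.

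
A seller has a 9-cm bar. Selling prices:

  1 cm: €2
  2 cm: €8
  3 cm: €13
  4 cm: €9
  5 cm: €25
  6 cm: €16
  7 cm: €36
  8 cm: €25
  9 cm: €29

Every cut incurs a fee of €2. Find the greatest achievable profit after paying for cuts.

42

Let v[k] be the best obtainable value from length k. For each k, try every first piece i and keep the best of price[i] + v[k−i] minus the 2 cut fee when i<k.
v[1] = 2
v[2] = max(2+2-2, 8+0) = 8
v[3] = max(2+8-2, 8+2-2, 13+0) = 13
v[4] = max(2+13-2, 8+8-2, 13+2-2, 9+0) = 14
v[5] = max(2+14-2, 8+13-2, 13+8-2, 9+2-2, 25+0) = 25
v[6] = max(2+25-2, 8+14-2, 13+13-2, 9+8-2, 25+2-2, 16+0) = 25
v[7] = max(2+25-2, 8+25-2, 13+14-2, …, 16+2-2, 36+0) = 36
v[8] = max(2+36-2, 8+25-2, 13+25-2, …, 36+2-2, 25+0) = 36
v[9] = max(2+36-2, 8+36-2, 13+25-2, …, 25+2-2, 29+0) = 42
One optimal plan: pieces 7 + 2 (1 cut) → €44 − €2 = €42.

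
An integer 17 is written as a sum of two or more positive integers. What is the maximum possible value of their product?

Let f[k] be the best product for length k (with at least one cut). For each first piece i, the rest contributes max(k−i, f[k−i]).
Small cases: f[2]=1, f[3]=2, f[4]=4, f[5]=6, f[6]=9, f[7]=12, f[8]=18, f[9]=27, f[10]=36.
f[11] = 2·max(9,27) = 2·27 = 54
f[12] = 3·max(9,27) = 3·27 = 81
f[13] = 2·max(11,54) = 2·54 = 108
f[14] = 2·max(12,81) = 2·81 = 162
f[15] = 3·max(12,81) = 3·81 = 243
f[16] = 2·max(14,162) = 2·162 = 324
f[17] = 2·max(15,243) = 2·243 = 486
One optimal split: 3 + 3 + 3 + 3 + 3 + 2; product 3·3·3·3·3·2 = 486.

486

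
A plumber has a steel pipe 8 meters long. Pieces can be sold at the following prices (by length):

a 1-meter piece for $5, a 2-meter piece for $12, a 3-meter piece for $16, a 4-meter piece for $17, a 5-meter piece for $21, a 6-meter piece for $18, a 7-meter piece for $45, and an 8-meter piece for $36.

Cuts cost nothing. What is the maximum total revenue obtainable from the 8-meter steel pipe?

Consider every possible first cut. r[k] is the best of p[i]+r[k−i] over all sellable i≤k.
r[1] = 5
r[2] = 12
r[3] = 17  (first piece 1, then r[2]=12)
r[4] = 24  (first piece 2, then r[2]=12)
r[5] = 29  (first piece 1, then r[4]=24)
r[6] = 36  (first piece 2, then r[4]=24)
r[7] = 45
r[8] = 50  (first piece 1, then r[7]=45)
One optimal cutting: 7 + 1 → $45 + $5 = $50.

50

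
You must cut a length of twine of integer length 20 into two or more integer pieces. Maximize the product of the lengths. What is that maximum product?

1458

Define m[k] = max over 1≤i<k of i · max(k−i, m[k−i]); the inner max lets the remainder stay uncut if that's better.
m[2] = 1·max(1,0) = 1·1 = 1
m[3] = 1·max(2,1) = 1·2 = 2
m[4] = 2·max(2,1) = 2·2 = 4
m[5] = 2·max(3,2) = 2·3 = 6
m[6] = 3·max(3,2) = 3·3 = 9
m[7] = 2·max(5,6) = 2·6 = 12
m[8] = 2·max(6,9) = 2·9 = 18
m[9] = 3·max(6,9) = 3·9 = 27
m[10] = 2·max(8,18) = 2·18 = 36
m[11] = 2·max(9,27) = 2·27 = 54
m[12] = 3·max(9,27) = 3·27 = 81
m[13] = 2·max(11,54) = 2·54 = 108
m[14] = 2·max(12,81) = 2·81 = 162
m[15] = 3·max(12,81) = 3·81 = 243
m[16] = 2·max(14,162) = 2·162 = 324
m[17] = 2·max(15,243) = 2·243 = 486
m[18] = 3·max(15,243) = 3·243 = 729
m[19] = 2·max(17,486) = 2·486 = 972
m[20] = 2·max(18,729) = 2·729 = 1458
One optimal split: 3 + 3 + 3 + 3 + 3 + 3 + 2; product 3·3·3·3·3·3·2 = 1458.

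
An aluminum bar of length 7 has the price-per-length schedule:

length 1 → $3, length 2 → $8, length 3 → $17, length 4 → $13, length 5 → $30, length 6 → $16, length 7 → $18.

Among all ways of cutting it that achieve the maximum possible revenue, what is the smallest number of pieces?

Build r[k] bottom-up: r[k] = max over allowed piece i of (p[i] + r[k−i]).
r[1] = 3
r[2] = max(3+3, 8+0) = 8
r[3] = max(3+8, 8+3, 17+0) = 17
r[4] = max(3+17, 8+8, 17+3, 13+0) = 20
r[5] = max(3+20, 8+17, 17+8, 13+3, 30+0) = 30
r[6] = max(3+30, 8+20, 17+17, 13+8, 30+3, 16+0) = 34
r[7] = max(3+34, 8+30, 17+20, …, 16+3, 18+0) = 38
Maximum revenue is $38.
Now minimize piece count subject to staying optimal: for each k, pieces[k] = 1 + min over i with p[i]+r[k−i]=r[k] of pieces[k−i].
pieces[4] = 2
pieces[5] = 1
pieces[6] = 2
pieces[7] = 2

2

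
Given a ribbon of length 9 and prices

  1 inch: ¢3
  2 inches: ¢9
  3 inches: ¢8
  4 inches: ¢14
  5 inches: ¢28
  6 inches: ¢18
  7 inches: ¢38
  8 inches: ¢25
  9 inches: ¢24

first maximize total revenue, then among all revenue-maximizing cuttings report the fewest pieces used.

2

Let r[k] be the best obtainable value from length k. For each k, try every first piece i and keep the best of price[i] + r[k−i].
r[1] = 3
r[2] = max(3+3, 9+0) = 9
r[3] = max(3+9, 9+3, 8+0) = 12
r[4] = max(3+12, 9+9, 8+3, 14+0) = 18
r[5] = max(3+18, 9+12, 8+9, 14+3, 28+0) = 28
r[6] = max(3+28, 9+18, 8+12, 14+9, 28+3, 18+0) = 31
r[7] = max(3+31, 9+28, 8+18, …, 18+3, 38+0) = 38
r[8] = max(3+38, 9+31, 8+28, …, 38+3, 25+0) = 41
r[9] = max(3+41, 9+38, 8+31, …, 25+3, 24+0) = 47
Maximum revenue is ¢47.
Now minimize piece count subject to staying optimal: for each k, pieces[k] = 1 + min over i with p[i]+r[k−i]=r[k] of pieces[k−i].
pieces[6] = 2
pieces[7] = 1
pieces[8] = 2
pieces[9] = 2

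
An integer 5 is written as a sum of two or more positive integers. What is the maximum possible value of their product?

Define P[k] = max over 1≤i<k of i · max(k−i, P[k−i]); the inner max lets the remainder stay uncut if that's better.
P[2] = 1×max(1,0) = 1×1 = 1
P[3] = 1×max(2,1) = 1×2 = 2
P[4] = 2×max(2,1) = 2×2 = 4
P[5] = 2×max(3,2) = 2×3 = 6
One optimal split: 3 + 2; product 3×2 = 6.

6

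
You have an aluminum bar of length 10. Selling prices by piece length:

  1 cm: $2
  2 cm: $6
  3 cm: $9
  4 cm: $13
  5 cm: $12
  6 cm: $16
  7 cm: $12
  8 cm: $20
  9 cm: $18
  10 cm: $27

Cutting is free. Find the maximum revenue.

Consider every possible first cut. R[k] is the best of p[i]+R[k−i] over all sellable i≤k.
R[1] = 2
R[2] = max(2+2, 6+0) = 6
R[3] = max(2+6, 6+2, 9+0) = 9
R[4] = max(2+9, 6+6, 9+2, 13+0) = 13
R[5] = max(2+13, 6+9, 9+6, 13+2, 12+0) = 15
R[6] = max(2+15, 6+13, 9+9, 13+6, 12+2, 16+0) = 19
R[7] = max(2+19, 6+15, 9+13, …, 16+2, 12+0) = 22
R[8] = max(2+22, 6+19, 9+15, …, 12+2, 20+0) = 26
R[9] = max(2+26, 6+22, 9+19, …, 20+2, 18+0) = 28
R[10] = max(2+28, 6+26, 9+22, …, 18+2, 27+0) = 32
One optimal cutting: 4 + 4 + 2 → $13 + $13 + $6 = $32.

32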